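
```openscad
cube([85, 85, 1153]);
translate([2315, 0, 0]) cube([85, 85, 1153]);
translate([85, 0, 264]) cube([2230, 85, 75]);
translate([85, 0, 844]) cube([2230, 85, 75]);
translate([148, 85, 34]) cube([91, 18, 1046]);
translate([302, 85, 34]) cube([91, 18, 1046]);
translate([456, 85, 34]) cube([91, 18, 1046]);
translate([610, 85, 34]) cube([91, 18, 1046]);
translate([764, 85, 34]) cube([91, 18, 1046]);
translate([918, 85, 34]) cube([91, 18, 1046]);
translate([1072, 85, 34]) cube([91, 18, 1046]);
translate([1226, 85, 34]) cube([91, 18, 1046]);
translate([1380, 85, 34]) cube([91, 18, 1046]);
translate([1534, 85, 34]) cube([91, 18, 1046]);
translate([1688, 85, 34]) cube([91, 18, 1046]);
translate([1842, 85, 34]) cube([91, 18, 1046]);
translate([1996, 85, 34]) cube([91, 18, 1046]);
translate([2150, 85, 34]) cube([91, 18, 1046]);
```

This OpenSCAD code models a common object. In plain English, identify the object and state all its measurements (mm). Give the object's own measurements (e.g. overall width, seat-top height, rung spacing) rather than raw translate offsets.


A fence section. Two 85×85 mm posts, 1153 mm tall, stand on the floor with a clear span of 2230 mm between their inner faces. Two horizontal rails of 85×75 mm section span the gap between the posts with their undersides at z = 264 mm and z = 844 mm, flush with the posts' −y face. 14 pickets, each 91 mm wide, 18 mm thick and 1046 mm tall, are fixed to the +y face of the rails with their bottoms at z = 34 mm, spaced across the span with a 63 mm gap after the −x post and between neighbouring pickets, with 74 mm left before the +x post.


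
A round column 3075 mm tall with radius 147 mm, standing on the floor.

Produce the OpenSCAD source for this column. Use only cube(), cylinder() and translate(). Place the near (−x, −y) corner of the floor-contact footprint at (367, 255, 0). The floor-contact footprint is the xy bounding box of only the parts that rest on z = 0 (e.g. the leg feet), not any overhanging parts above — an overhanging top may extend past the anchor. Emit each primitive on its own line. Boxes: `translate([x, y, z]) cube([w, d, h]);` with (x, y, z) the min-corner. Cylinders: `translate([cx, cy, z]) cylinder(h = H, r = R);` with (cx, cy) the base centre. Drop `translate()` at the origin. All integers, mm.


translate([514, 402, 0]) cylinder(h = 3075, r = 147);


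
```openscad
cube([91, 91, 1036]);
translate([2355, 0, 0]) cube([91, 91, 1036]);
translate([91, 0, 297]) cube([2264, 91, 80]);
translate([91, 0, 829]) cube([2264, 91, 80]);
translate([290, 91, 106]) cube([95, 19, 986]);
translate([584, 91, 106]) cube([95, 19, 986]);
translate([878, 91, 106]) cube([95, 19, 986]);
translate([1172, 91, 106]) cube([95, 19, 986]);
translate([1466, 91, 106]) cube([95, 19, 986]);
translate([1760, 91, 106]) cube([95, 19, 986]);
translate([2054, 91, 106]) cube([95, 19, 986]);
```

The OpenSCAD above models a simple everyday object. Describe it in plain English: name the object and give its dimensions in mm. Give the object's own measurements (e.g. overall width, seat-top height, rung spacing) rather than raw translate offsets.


A fence section. Two 91×91 mm posts, 1036 mm tall, stand on the floor with a clear span of 2264 mm between their inner faces. Two horizontal rails of 91×80 mm section span the gap between the posts with their undersides at z = 297 mm and z = 829 mm, flush with the posts' −y face. 7 pickets, each 95 mm wide, 19 mm thick and 986 mm tall, are fixed to the +y face of the rails with their bottoms at z = 106 mm, spaced across the span with a 199 mm gap after the −x post and between neighbouring pickets, with 206 mm left before the +x post.


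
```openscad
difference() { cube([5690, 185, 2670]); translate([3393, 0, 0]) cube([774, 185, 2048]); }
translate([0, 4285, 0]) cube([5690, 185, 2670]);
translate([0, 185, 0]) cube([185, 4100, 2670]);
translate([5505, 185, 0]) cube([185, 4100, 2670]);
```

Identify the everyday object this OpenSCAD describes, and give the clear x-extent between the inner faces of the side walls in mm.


A single room. The interior width is 5320 mm.

Four walls enclosing a rectangle with a door in the front wall — a room. Outside width 5690 minus two 185 mm walls gives 5320 mm.


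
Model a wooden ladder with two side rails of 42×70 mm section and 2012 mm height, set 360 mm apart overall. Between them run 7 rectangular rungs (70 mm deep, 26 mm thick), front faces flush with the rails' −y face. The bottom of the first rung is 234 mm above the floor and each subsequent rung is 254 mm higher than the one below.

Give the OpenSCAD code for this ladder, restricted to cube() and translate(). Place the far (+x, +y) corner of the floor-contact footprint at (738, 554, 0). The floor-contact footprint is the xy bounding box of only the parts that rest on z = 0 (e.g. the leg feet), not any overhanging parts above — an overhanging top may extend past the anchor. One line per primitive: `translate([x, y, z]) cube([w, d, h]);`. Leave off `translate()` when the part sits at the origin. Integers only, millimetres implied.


// rung span = 360 - 2*42 = 276
// rung[k] z = 234 + k*254
translate([378, 484, 0]) cube([42, 70, 2012]);
translate([696, 484, 0]) cube([42, 70, 2012]);
translate([420, 484, 234]) cube([276, 70, 26]);
translate([420, 484, 488]) cube([276, 70, 26]);
translate([420, 484, 742]) cube([276, 70, 26]);
translate([420, 484, 996]) cube([276, 70, 26]);
translate([420, 484, 1250]) cube([276, 70, 26]);
translate([420, 484, 1504]) cube([276, 70, 26]);
translate([420, 484, 1758]) cube([276, 70, 26]);


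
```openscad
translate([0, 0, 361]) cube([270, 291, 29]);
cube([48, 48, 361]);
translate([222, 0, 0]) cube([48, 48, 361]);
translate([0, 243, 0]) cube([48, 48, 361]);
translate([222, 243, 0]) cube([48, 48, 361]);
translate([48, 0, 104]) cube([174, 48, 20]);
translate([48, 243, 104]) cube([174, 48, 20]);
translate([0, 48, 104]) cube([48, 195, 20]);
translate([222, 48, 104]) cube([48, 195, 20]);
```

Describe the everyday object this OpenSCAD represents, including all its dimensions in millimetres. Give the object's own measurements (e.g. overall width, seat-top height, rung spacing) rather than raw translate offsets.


A simple wooden stool: a rectangular seat 270 mm (x) by 291 mm (y), 29 mm thick, top face at z = 390 mm, on four square legs, each 48×48 mm in cross-section. The legs rest on z = 0, each flush with a corner of the seat. Four stretchers, 48 mm wide and 20 mm tall, connect adjacent legs with their undersides at z = 104 mm, each running between the inner faces of the legs it joins and aligned with the legs' outer faces on the other axis.


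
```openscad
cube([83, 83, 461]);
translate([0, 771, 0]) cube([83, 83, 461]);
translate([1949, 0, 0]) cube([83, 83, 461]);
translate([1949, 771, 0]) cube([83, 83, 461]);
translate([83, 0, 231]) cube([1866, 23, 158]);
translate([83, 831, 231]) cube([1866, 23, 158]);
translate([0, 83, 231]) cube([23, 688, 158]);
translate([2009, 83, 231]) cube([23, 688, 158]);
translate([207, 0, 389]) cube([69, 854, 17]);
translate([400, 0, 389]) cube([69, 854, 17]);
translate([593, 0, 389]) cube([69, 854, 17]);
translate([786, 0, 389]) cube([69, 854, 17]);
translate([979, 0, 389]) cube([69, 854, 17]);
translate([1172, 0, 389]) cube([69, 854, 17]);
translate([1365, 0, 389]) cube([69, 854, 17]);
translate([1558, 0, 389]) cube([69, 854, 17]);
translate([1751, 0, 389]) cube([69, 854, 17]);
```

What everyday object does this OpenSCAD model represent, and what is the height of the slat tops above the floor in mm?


A bed frame. The slat-top height is 406 mm.

Four posts, four rails, and a row of slats — a bed frame. Slats sit on the rails at z = 231 + 158 = 389; with slat thickness 17, the top is 406 mm.


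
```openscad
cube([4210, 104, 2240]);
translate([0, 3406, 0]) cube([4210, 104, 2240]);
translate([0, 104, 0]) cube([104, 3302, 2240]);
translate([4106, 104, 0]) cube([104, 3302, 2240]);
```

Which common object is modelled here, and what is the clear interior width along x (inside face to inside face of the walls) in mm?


A house (or room) frame. The interior width is 4002 mm.

Four 2240 mm walls enclosing a rectangle with no floor or roof — a room or house frame. Outside width is 4210 mm and wall thickness is 104 mm, so the interior width is 4210 − 2 × 104 = 4002 mm.


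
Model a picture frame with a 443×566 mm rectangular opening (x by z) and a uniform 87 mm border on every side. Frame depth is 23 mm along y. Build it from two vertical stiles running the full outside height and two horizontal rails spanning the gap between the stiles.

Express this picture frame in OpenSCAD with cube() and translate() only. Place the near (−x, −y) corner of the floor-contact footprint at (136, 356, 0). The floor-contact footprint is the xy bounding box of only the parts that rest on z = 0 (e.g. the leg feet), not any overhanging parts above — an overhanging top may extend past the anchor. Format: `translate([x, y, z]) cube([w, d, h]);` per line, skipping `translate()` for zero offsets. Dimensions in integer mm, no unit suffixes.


translate([136, 356, 0]) cube([87, 23, 740]);
translate([666, 356, 0]) cube([87, 23, 740]);
translate([223, 356, 0]) cube([443, 23, 87]);
translate([223, 356, 653]) cube([443, 23, 87]);


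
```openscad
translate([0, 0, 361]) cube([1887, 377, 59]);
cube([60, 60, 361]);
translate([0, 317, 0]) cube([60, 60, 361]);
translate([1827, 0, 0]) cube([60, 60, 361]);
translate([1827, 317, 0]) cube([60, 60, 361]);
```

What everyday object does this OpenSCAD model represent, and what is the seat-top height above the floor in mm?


A bench. The seat-top height is 420 mm.

A long slab on four corner posts — a bench. The slab sits at z = 361 with thickness 59, so the top is 361 + 59 = 420 mm.


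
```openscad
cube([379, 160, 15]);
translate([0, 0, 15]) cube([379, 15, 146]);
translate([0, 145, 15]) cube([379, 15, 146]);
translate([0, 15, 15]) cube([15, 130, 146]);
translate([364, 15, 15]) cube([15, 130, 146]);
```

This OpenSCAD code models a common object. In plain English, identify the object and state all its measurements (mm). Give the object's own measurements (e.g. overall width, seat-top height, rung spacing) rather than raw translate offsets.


An open-topped rectangular box: outside dimensions 379×160×161 mm, with a uniform wall and base thickness of 15 mm. The base is a full 379×160 slab on the floor; four walls sit on top of the base. The front and back walls (the −y and +y sides) span the full width; the two side walls fit between them.


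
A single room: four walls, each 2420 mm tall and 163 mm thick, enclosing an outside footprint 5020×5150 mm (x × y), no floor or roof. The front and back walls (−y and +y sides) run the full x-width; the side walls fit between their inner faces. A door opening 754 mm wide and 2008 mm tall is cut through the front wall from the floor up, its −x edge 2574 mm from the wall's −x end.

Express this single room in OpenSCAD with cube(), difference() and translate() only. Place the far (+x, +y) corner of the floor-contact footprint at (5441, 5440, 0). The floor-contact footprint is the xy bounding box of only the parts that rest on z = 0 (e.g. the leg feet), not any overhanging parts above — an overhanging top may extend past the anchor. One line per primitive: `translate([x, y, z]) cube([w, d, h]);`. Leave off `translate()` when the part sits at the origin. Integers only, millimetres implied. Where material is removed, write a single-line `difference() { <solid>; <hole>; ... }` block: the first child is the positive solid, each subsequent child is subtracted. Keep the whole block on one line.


difference() { translate([421, 290, 0]) cube([5020, 163, 2420]); translate([2995, 290, 0]) cube([754, 163, 2008]); }
translate([421, 5277, 0]) cube([5020, 163, 2420]);
translate([421, 453, 0]) cube([163, 4824, 2420]);
translate([5278, 453, 0]) cube([163, 4824, 2420]);


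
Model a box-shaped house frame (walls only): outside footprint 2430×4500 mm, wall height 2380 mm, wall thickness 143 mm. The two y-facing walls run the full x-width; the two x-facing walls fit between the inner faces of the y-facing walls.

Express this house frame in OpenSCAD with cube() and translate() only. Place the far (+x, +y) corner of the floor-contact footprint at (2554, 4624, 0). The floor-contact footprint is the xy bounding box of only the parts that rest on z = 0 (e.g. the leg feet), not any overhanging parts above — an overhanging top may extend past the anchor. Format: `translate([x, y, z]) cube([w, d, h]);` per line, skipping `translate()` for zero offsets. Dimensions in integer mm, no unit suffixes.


translate([124, 124, 0]) cube([2430, 143, 2380]);
translate([124, 4481, 0]) cube([2430, 143, 2380]);
translate([124, 267, 0]) cube([143, 4214, 2380]);
translate([2411, 267, 0]) cube([143, 4214, 2380]);


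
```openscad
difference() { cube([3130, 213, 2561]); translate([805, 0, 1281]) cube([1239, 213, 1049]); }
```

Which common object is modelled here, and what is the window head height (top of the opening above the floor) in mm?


A wall with a window opening. The window head height is 2330 mm.

A wall with a rectangular opening subtracted — a window. Sill at z = 1281, opening 1049 mm tall, so the head is at 1281 + 1049 = 2330 mm.


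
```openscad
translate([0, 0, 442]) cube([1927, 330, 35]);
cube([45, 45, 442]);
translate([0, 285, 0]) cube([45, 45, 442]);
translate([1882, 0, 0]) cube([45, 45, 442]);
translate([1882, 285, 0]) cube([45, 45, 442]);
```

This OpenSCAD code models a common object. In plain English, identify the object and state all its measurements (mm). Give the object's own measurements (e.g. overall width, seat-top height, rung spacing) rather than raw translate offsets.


A bench: a 1927×330 mm seat slab, 35 mm thick, top at z = 477 mm, on four 45×45 mm square legs flush with the seat corners and standing on z = 0.


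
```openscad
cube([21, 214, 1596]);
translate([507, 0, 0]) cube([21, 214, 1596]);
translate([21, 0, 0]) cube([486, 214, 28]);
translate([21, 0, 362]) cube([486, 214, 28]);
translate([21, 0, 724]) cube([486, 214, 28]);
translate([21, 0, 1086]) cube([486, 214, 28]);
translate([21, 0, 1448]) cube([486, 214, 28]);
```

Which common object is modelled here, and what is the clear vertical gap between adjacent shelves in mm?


A bookshelf. The clear shelf gap is 334 mm.

Two tall side panels with 5 horizontal boards between them — a bookshelf. The first two shelf undersides are at z = 0 and z = 362; with shelf thickness 28, the clear gap is 362 − 0 − 28 = 334 mm.


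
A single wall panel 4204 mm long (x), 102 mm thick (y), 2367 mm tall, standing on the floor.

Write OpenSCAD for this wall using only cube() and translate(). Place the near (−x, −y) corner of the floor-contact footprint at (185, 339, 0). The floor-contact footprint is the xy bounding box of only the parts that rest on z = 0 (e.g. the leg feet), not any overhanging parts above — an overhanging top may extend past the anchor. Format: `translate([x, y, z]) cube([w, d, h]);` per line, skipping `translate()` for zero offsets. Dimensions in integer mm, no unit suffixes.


translate([185, 339, 0]) cube([4204, 102, 2367]);


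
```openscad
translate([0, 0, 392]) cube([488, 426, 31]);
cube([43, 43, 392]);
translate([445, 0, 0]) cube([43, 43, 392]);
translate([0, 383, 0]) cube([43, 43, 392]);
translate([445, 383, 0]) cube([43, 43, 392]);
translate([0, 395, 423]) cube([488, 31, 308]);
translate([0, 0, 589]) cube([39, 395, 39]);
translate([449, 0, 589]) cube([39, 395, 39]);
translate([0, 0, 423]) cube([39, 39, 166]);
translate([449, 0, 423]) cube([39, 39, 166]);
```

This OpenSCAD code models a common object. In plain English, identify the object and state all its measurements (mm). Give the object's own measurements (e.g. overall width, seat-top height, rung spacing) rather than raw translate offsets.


A chair. The seat is a 488×426×31 mm slab with its top at z = 423 mm, on four 43×43 mm corner legs (flush with the seat edges, standing on z = 0). A flat backrest 31 mm thick, 308 mm tall, spans the full seat width and rises from the seat top along its +y edge, rear face flush with the rear of the seat. Two armrests of 39×39 mm section run along each side from the seat's front edge to the front of the backrest, top faces 205 mm above the seat top and outer faces flush with the seat's x-edges; a 39×39 mm post under the front of each armrest stands on the seat at the front corner.


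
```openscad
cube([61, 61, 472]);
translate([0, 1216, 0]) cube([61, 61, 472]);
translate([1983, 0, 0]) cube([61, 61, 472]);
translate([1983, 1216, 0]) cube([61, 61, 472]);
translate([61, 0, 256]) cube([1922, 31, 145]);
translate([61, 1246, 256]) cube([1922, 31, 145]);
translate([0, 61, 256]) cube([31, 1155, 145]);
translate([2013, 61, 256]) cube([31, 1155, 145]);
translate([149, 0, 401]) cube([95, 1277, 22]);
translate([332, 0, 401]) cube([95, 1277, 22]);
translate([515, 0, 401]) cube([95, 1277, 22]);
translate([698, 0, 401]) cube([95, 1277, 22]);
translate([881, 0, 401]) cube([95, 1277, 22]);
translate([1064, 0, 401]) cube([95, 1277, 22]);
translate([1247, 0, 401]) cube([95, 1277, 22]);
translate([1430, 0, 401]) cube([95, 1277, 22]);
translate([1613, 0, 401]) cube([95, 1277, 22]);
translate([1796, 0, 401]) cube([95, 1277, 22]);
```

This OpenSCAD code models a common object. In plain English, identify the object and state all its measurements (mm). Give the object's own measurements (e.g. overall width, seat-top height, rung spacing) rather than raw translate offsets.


A bed frame 2044 mm long (x) by 1277 mm wide (y). Four 61×61 mm corner posts, 472 mm tall, at the corners of the footprint. Four rails of 31 mm thickness and 145 mm height run between adjacent posts with their undersides at z = 256 mm, their outer faces flush with the outside of the frame (the two x-running rails run between the posts' inner faces; the two y-running rails run between the posts' inner faces). 10 slats, each 95 mm wide (x) and 22 mm thick, lie across the top of the two x-running rails, running the full 1277 mm width of the frame in y; along x they sit between the end posts with a 88 mm gap after the −x posts and between neighbouring slats, leaving 92 mm before the +x posts.


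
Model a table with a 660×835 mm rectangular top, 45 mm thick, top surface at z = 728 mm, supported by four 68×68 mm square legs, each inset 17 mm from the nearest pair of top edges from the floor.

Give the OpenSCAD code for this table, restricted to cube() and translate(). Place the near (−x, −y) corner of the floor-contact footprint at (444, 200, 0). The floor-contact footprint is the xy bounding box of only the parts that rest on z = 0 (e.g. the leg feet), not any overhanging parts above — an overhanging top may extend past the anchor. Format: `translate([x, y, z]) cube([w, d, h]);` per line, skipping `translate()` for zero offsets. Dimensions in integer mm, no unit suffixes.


// leg_h = 728 - 45 = 683
translate([427, 183, 683]) cube([660, 835, 45]);
translate([444, 200, 0]) cube([68, 68, 683]);
translate([1002, 200, 0]) cube([68, 68, 683]);
translate([444, 933, 0]) cube([68, 68, 683]);
translate([1002, 933, 0]) cube([68, 68, 683]);


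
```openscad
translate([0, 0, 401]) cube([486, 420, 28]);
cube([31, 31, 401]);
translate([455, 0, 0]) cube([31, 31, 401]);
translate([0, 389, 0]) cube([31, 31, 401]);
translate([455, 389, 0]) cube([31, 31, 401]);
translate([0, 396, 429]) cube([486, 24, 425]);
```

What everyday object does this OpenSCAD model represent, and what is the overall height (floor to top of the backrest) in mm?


A chair. The overall height is 854 mm.

A slab on four corner posts with a tall panel at the back — a chair. The seat slab sits at z = 401 with thickness 28, and the 425 mm backrest starts at the seat top, so the overall height is 401 + 28 + 425 = 854 mm.


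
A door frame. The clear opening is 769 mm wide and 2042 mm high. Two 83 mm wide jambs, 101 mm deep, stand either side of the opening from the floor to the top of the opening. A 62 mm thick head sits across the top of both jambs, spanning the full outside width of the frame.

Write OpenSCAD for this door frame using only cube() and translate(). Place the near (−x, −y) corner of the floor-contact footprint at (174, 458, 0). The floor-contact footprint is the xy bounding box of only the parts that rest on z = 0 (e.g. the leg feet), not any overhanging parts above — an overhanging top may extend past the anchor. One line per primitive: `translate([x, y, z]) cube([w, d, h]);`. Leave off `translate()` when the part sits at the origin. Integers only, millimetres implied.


translate([174, 458, 0]) cube([83, 101, 2042]);
translate([1026, 458, 0]) cube([83, 101, 2042]);
translate([174, 458, 2042]) cube([935, 101, 62]);


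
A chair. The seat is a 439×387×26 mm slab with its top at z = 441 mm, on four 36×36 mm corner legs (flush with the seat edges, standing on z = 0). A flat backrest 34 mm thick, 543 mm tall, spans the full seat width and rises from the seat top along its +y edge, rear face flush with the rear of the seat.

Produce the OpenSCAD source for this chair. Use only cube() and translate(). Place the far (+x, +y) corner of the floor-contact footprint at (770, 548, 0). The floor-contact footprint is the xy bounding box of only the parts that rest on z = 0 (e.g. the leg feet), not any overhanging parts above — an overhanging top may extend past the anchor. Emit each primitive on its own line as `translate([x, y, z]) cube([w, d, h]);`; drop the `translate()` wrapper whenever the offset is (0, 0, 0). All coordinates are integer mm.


translate([331, 161, 415]) cube([439, 387, 26]);
translate([331, 161, 0]) cube([36, 36, 415]);
translate([734, 161, 0]) cube([36, 36, 415]);
translate([331, 512, 0]) cube([36, 36, 415]);
translate([734, 512, 0]) cube([36, 36, 415]);
translate([331, 514, 441]) cube([439, 34, 543]);


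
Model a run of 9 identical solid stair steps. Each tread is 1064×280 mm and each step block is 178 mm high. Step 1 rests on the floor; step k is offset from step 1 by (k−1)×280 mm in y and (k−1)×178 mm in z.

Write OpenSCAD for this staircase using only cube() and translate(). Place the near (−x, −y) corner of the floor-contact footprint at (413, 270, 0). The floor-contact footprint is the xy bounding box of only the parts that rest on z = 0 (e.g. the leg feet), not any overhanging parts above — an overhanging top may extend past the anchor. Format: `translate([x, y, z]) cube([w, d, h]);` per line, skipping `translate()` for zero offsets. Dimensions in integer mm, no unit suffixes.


translate([413, 270, 0]) cube([1064, 280, 178]);
translate([413, 550, 178]) cube([1064, 280, 178]);
translate([413, 830, 356]) cube([1064, 280, 178]);
translate([413, 1110, 534]) cube([1064, 280, 178]);
translate([413, 1390, 712]) cube([1064, 280, 178]);
translate([413, 1670, 890]) cube([1064, 280, 178]);
translate([413, 1950, 1068]) cube([1064, 280, 178]);
translate([413, 2230, 1246]) cube([1064, 280, 178]);
translate([413, 2510, 1424]) cube([1064, 280, 178]);


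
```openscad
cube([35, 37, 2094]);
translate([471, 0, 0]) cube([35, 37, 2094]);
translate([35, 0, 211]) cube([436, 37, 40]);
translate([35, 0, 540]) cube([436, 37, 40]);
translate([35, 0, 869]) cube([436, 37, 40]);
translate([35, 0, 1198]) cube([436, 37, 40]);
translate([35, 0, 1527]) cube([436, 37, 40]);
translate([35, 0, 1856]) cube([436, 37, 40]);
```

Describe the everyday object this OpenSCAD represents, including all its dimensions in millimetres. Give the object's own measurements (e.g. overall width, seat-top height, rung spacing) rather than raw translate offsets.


A straight ladder. Two 35×37 mm vertical rails, 2094 mm tall, stand 506 mm apart (outside-to-outside) with their front faces coplanar on the −y side. 6 rungs, each 37 mm deep and 40 mm tall, span between the inner faces of the rails, front faces flush with the rails. The lowest rung's underside is at z = 211 mm and rungs are spaced 329 mm apart (underside to underside).


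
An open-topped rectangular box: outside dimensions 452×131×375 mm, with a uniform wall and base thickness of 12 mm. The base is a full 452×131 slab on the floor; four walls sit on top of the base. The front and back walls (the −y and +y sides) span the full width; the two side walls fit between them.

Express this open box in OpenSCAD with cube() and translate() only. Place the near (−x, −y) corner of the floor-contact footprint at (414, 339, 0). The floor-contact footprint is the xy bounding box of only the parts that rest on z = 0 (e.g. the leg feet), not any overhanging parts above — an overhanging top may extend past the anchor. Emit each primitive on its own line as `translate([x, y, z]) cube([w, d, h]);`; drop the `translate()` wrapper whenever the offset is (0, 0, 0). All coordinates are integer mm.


translate([414, 339, 0]) cube([452, 131, 12]);
translate([414, 339, 12]) cube([452, 12, 363]);
translate([414, 458, 12]) cube([452, 12, 363]);
translate([414, 351, 12]) cube([12, 107, 363]);
translate([854, 351, 12]) cube([12, 107, 363]);


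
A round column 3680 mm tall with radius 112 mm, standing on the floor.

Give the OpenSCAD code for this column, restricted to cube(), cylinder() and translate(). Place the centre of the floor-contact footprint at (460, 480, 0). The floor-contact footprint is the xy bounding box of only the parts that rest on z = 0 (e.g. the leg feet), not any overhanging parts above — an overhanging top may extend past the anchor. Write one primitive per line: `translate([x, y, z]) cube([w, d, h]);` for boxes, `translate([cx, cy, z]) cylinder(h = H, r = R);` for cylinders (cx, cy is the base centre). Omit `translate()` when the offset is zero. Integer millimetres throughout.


translate([460, 480, 0]) cylinder(h = 3680, r = 112);


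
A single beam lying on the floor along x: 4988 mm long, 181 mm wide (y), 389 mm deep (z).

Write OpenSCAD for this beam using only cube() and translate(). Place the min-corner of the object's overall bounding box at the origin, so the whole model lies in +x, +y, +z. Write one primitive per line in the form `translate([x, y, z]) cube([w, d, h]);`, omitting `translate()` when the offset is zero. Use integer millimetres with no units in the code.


cube([4988, 181, 389]);


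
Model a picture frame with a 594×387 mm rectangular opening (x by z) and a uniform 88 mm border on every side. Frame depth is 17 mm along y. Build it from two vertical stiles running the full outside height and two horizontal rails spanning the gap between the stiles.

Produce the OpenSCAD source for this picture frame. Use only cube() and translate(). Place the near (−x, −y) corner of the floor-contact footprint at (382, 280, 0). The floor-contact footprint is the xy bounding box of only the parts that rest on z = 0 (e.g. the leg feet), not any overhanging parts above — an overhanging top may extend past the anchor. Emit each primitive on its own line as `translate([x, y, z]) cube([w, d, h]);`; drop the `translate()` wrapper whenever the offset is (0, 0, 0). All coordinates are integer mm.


translate([382, 280, 0]) cube([88, 17, 563]);
translate([1064, 280, 0]) cube([88, 17, 563]);
translate([470, 280, 0]) cube([594, 17, 88]);
translate([470, 280, 475]) cube([594, 17, 88]);


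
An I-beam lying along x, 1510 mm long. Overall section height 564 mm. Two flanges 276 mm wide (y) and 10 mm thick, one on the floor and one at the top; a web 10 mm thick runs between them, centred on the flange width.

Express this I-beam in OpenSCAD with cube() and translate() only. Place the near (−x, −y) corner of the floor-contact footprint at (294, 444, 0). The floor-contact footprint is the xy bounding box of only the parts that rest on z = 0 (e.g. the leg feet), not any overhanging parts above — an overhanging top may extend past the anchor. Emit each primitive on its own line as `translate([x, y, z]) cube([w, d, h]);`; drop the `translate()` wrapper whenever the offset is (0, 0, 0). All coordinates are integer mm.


translate([294, 444, 0]) cube([1510, 276, 10]);
translate([294, 577, 10]) cube([1510, 10, 544]);
translate([294, 444, 554]) cube([1510, 276, 10]);


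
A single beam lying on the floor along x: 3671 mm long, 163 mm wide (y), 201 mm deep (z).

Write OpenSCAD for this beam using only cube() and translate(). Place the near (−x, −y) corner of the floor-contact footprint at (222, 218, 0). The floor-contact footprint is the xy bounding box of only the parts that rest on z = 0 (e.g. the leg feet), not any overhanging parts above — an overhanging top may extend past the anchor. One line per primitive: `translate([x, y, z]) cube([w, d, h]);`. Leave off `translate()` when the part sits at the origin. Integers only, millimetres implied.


translate([222, 218, 0]) cube([3671, 163, 201]);


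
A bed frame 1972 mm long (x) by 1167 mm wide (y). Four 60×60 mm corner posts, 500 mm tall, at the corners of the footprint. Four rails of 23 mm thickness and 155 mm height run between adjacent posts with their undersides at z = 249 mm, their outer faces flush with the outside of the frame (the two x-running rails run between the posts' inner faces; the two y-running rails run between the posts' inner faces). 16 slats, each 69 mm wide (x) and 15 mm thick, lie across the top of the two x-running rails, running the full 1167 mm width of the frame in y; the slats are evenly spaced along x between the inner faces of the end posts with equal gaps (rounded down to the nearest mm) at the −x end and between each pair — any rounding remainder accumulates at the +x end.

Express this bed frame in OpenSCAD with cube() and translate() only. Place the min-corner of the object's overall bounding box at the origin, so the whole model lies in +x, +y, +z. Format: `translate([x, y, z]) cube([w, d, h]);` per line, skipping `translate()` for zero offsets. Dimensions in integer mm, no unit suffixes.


cube([60, 60, 500]);
translate([0, 1107, 0]) cube([60, 60, 500]);
translate([1912, 0, 0]) cube([60, 60, 500]);
translate([1912, 1107, 0]) cube([60, 60, 500]);
translate([60, 0, 249]) cube([1852, 23, 155]);
translate([60, 1144, 249]) cube([1852, 23, 155]);
translate([0, 60, 249]) cube([23, 1047, 155]);
translate([1949, 60, 249]) cube([23, 1047, 155]);
translate([104, 0, 404]) cube([69, 1167, 15]);
translate([217, 0, 404]) cube([69, 1167, 15]);
translate([330, 0, 404]) cube([69, 1167, 15]);
translate([443, 0, 404]) cube([69, 1167, 15]);
translate([556, 0, 404]) cube([69, 1167, 15]);
translate([669, 0, 404]) cube([69, 1167, 15]);
translate([782, 0, 404]) cube([69, 1167, 15]);
translate([895, 0, 404]) cube([69, 1167, 15]);
translate([1008, 0, 404]) cube([69, 1167, 15]);
translate([1121, 0, 404]) cube([69, 1167, 15]);
translate([1234, 0, 404]) cube([69, 1167, 15]);
translate([1347, 0, 404]) cube([69, 1167, 15]);
translate([1460, 0, 404]) cube([69, 1167, 15]);
translate([1573, 0, 404]) cube([69, 1167, 15]);
translate([1686, 0, 404]) cube([69, 1167, 15]);
translate([1799, 0, 404]) cube([69, 1167, 15]);


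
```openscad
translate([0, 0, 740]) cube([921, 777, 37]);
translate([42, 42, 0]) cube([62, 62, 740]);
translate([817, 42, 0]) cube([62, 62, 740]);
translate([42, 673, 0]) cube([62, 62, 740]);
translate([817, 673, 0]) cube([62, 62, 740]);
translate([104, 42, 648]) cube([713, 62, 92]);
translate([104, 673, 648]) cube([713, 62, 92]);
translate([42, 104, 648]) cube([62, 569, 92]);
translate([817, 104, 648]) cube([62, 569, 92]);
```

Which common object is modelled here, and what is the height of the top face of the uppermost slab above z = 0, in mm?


A table. The table height is 777 mm.

A 921×777×37 slab sits at z = 740 on four 62 mm square posts — a table. The top surface is at 740 + 37 = 777 mm.


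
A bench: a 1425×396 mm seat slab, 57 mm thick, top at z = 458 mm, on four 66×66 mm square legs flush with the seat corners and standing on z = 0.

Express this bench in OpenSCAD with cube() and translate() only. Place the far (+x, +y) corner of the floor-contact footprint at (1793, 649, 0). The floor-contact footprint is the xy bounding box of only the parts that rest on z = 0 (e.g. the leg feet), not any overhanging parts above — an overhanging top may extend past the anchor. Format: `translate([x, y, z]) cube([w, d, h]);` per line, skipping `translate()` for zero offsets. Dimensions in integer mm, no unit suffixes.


// leg_h = 458 − 57 = 401
translate([368, 253, 401]) cube([1425, 396, 57]);
translate([368, 253, 0]) cube([66, 66, 401]);
translate([368, 583, 0]) cube([66, 66, 401]);
translate([1727, 253, 0]) cube([66, 66, 401]);
translate([1727, 583, 0]) cube([66, 66, 401]);


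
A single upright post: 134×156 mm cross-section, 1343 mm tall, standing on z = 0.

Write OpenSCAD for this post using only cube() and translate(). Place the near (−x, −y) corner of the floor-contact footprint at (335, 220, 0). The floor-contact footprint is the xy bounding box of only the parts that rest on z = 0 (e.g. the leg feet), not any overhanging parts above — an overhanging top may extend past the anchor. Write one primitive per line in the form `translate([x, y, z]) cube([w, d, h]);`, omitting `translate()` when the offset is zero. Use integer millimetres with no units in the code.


translate([335, 220, 0]) cube([134, 156, 1343]);


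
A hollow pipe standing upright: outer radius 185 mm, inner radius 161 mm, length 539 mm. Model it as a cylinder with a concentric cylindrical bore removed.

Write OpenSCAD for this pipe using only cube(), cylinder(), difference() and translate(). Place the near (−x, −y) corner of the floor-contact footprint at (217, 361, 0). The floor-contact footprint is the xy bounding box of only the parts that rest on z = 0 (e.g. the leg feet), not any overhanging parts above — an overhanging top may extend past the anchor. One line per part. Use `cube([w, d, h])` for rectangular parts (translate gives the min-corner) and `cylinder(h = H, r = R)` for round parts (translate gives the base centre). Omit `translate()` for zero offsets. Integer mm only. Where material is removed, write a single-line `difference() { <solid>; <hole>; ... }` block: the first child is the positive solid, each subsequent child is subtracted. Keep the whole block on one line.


difference() { translate([402, 546, 0]) cylinder(h = 539, r = 185); translate([402, 546, 0]) cylinder(h = 539, r = 161); }


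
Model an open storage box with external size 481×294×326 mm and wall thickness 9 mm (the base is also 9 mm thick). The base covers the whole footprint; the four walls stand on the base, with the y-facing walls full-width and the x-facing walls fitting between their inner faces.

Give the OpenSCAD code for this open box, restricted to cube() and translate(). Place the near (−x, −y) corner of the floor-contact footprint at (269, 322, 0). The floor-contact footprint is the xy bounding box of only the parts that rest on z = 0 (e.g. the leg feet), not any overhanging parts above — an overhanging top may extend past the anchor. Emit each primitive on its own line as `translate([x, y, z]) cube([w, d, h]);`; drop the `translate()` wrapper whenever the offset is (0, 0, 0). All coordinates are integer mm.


translate([269, 322, 0]) cube([481, 294, 9]);
translate([269, 322, 9]) cube([481, 9, 317]);
translate([269, 607, 9]) cube([481, 9, 317]);
translate([269, 331, 9]) cube([9, 276, 317]);
translate([741, 331, 9]) cube([9, 276, 317]);


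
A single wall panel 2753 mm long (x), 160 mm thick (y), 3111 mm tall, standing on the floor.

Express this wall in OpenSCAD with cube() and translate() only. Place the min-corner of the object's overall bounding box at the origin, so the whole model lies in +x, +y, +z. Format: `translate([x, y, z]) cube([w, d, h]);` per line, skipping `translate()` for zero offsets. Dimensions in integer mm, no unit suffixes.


cube([2753, 160, 3111]);


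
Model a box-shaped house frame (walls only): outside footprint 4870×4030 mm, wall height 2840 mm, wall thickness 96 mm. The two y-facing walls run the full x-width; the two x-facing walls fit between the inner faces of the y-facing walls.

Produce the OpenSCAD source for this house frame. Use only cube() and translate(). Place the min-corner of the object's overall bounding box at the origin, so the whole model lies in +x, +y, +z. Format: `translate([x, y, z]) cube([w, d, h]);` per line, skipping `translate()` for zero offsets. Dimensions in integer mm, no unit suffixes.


cube([4870, 96, 2840]);
translate([0, 3934, 0]) cube([4870, 96, 2840]);
translate([0, 96, 0]) cube([96, 3838, 2840]);
translate([4774, 96, 0]) cube([96, 3838, 2840]);


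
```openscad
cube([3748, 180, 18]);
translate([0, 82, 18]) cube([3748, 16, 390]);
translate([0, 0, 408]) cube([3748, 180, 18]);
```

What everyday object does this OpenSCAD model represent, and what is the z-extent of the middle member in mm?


An I-beam. The web height is 390 mm.

Two wide flanges with a thin centred web — an I-beam. Overall 426 mm minus two 18 mm flanges gives a web of 426 − 2·18 = 390 mm.


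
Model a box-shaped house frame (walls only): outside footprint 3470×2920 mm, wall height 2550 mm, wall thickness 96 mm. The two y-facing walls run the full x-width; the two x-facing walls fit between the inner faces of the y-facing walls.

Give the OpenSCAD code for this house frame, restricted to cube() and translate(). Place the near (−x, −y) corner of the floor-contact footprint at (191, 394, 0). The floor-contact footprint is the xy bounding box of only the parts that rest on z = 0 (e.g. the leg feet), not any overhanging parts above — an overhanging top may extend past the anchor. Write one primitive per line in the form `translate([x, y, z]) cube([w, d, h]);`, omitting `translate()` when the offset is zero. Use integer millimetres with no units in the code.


translate([191, 394, 0]) cube([3470, 96, 2550]);
translate([191, 3218, 0]) cube([3470, 96, 2550]);
translate([191, 490, 0]) cube([96, 2728, 2550]);
translate([3565, 490, 0]) cube([96, 2728, 2550]);


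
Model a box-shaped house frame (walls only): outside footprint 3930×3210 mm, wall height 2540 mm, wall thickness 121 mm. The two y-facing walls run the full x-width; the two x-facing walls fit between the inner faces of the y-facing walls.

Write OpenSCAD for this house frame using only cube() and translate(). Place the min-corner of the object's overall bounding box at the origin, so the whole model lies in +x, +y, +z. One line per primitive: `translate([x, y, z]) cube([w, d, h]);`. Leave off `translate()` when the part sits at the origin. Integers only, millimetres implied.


cube([3930, 121, 2540]);
translate([0, 3089, 0]) cube([3930, 121, 2540]);
translate([0, 121, 0]) cube([121, 2968, 2540]);
translate([3809, 121, 0]) cube([121, 2968, 2540]);


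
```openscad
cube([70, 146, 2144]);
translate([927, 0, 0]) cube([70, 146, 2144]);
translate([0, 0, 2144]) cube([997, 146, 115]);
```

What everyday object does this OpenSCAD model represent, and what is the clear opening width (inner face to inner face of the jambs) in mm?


A door frame. The clear opening width is 857 mm.

Two 2144 mm tall posts with a header on top — a door frame. The left jamb is 70 mm wide at x = 0; the right jamb starts at x = 927. The clear opening is 927 − 70 = 857 mm.


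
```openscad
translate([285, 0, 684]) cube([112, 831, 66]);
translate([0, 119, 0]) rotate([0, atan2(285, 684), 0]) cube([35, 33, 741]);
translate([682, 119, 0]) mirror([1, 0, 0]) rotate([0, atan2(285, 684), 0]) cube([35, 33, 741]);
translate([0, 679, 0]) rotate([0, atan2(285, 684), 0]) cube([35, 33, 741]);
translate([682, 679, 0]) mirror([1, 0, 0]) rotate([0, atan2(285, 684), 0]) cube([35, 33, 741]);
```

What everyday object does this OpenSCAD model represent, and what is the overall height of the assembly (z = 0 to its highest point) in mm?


A sawhorse. The overall height is 750 mm.

A beam across two mirrored pairs of raked legs — a sawhorse. The beam's underside is at z = 684 (matching the legs' vertical rise in atan2(285, 684)) and the beam is 66 mm tall, so its top is at 684 + 66 = 750 mm. The raked legs top out at the beam's underside, so that is the highest point.
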